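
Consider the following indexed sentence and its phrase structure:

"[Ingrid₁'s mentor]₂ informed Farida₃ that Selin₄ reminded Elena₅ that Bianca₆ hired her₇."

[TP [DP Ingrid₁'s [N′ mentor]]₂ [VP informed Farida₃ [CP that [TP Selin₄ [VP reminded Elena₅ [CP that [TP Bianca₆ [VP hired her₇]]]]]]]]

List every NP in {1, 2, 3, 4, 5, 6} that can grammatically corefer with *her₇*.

{1, 2, 3, 4, 5}

*her* is a pronoun, so Principle B applies: it must be free in its binding domain.
Binding domain of *her₇*: the embedded TP, whose subject is Bianca₆.
*Ingrid₁* and the pronoun do not c-command one another → neither Principle B nor Principle C is at stake; coindexation permitted.
*[Ingrid₁'s mentor]₂* c-commands the pronoun but from outside its binding domain, and is not c-commanded by it → coindexation permitted.
*Farida₃* c-commands the pronoun but from outside its binding domain, and is not c-commanded by it → coindexation permitted.
*Selin₄* c-commands the pronoun but from outside its binding domain, and is not c-commanded by it → coindexation permitted.
*Elena₅* c-commands the pronoun but from outside its binding domain, and is not c-commanded by it → coindexation permitted.
*Bianca₆* c-commands the pronoun within its binding domain → coindexation would violate Principle B.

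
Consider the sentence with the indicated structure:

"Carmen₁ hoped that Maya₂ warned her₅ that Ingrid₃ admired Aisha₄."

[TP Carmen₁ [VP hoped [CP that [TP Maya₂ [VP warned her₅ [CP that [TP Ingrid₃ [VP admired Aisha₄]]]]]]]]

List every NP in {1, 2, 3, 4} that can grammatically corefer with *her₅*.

{1}

*her* is a pronoun, so Principle B applies: it must be free in its binding domain.
Binding domain of *her₅*: the embedded TP, whose subject is Maya₂.
*Carmen₁* c-commands the pronoun but from outside its binding domain, and is not c-commanded by it → coindexation permitted.
*Maya₂* c-commands the pronoun within its binding domain → coindexation would violate Principle B.
*Ingrid₃*: the pronoun c-commands this R-expression → coindexation would violate Principle C on *Ingrid₃*.
*Aisha₄*: the pronoun c-commands this R-expression → coindexation would violate Principle C on *Aisha₄*.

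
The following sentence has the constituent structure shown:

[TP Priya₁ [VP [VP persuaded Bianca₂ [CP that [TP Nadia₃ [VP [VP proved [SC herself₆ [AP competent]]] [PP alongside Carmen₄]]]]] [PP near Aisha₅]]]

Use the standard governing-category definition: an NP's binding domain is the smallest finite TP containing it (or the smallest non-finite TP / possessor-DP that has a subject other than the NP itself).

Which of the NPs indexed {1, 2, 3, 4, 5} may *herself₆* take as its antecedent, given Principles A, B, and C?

{3}

*herself* is an anaphor, so Principle A applies: it must be bound in its binding domain.
Binding domain of *herself₆*: the embedded TP, whose subject is Nadia₃.
*Priya₁* c-commands the anaphor but is outside its binding domain → cannot satisfy Principle A.
*Bianca₂* c-commands the anaphor but is outside its binding domain → cannot satisfy Principle A.
*Nadia₃* c-commands the anaphor within its binding domain → licit binder.
*Carmen₄* does not c-command the anaphor → cannot bind it.
*Aisha₅* does not c-command the anaphor → cannot bind it.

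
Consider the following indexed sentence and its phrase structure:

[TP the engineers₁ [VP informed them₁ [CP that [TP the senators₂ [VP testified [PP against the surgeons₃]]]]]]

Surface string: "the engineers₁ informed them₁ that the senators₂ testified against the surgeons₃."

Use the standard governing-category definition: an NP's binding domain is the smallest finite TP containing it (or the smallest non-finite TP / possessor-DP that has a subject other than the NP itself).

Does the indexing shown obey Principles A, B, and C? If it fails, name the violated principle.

Principle B

The two coindexed NPs are *the engineers₁* and *them₁*.
*them₁* is a pronoun. Its binding domain is the matrix TP, whose subject is the engineers₁.
*the engineers₁* c-commands it within that domain and carries the same index.
The pronoun is locally bound → Principle B violation.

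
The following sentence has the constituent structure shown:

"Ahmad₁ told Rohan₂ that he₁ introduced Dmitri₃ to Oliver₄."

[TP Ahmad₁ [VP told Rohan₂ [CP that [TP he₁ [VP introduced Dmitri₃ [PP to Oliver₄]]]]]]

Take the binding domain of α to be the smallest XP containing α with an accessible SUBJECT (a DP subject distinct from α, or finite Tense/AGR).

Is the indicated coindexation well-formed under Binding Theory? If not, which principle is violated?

The two coindexed NPs are *Ahmad₁* and *he₁*.
*he₁* is a pronoun; nothing c-commands it within its binding domain (the embedded TP.), so Principle B holds trivially.
*Ahmad₁* is an R-expression; *he₁* does not c-command it, and no other NP shares its index, so Principle C is satisfied.
All principles are respected.

grammatical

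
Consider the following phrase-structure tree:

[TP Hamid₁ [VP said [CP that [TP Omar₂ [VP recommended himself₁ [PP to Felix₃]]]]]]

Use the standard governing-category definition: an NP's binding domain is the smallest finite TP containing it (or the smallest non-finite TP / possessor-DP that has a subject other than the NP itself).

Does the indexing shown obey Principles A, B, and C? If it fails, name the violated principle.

Principle A

The two coindexed NPs are *Hamid₁* and *himself₁*.
*himself₁* is an anaphor. Principle A requires it to be bound within its binding domain — the embedded TP, whose subject is Omar₂.
Within that domain it is c-commanded by *Omar₂*, which does not share its index.
*Hamid₁* does c-command the anaphor, but from outside its binding domain.
The anaphor is unbound in its domain → Principle A violation.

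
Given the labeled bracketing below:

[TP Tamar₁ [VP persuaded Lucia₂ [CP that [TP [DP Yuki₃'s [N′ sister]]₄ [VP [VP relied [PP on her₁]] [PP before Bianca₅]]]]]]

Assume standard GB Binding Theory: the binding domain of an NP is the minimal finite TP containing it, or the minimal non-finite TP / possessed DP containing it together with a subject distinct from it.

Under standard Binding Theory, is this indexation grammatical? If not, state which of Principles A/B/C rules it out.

The two coindexed NPs are *Tamar₁* and *her₁*.
*her₁* is a pronoun; its binding domain is the embedded TP, whose subject is [Yuki₃'s sister]₄. Within that domain it is c-commanded only by *[Yuki₃'s sister]₄*, which carries a different index — the pronoun is free locally, so Principle B holds.
*Tamar₁* is an R-expression; *her₁* does not c-command it, and no other NP shares its index, so Principle C is satisfied.
All principles are respected.

grammatical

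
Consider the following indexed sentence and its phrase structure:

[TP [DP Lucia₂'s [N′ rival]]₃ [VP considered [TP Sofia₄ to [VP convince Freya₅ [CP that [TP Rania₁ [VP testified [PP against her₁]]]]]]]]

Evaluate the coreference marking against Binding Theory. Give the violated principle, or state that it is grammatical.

The two coindexed NPs are *Rania₁* and *her₁*.
*her₁* is a pronoun. Its binding domain is the embedded TP, whose subject is Rania₁.
*Rania₁* c-commands it within that domain and carries the same index.
The pronoun is locally bound → Principle B violation.

Principle B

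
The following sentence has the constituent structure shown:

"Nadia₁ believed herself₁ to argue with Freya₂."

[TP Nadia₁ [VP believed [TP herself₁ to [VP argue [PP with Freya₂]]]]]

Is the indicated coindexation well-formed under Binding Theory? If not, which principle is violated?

grammatical

The two coindexed NPs are *Nadia₁* and *herself₁*.
*herself₁* is an anaphor; its binding domain is the matrix TP, whose subject is Nadia₁. *Nadia₁* c-commands it within that domain and shares its index, so Principle A is satisfied.
*Nadia₁* is an R-expression; *herself₁* does not c-command it, and no other NP shares its index, so Principle C is satisfied.
All principles are respected.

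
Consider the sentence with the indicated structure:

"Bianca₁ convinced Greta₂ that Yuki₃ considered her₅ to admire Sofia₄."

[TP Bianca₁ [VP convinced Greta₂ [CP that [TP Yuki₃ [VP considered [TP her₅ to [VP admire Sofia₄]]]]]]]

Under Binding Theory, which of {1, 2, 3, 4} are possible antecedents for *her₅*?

*her* is a pronoun, so Principle B applies: it must be free in its binding domain.
Binding domain of *her₅*: the embedded TP, whose subject is Yuki₃.
*Bianca₁* c-commands the pronoun but from outside its binding domain, and is not c-commanded by it → coindexation permitted.
*Greta₂* c-commands the pronoun but from outside its binding domain, and is not c-commanded by it → coindexation permitted.
*Yuki₃* c-commands the pronoun within its binding domain → coindexation would violate Principle B.
*Sofia₄*: the pronoun c-commands this R-expression → coindexation would violate Principle C on *Sofia₄*.

{1, 2}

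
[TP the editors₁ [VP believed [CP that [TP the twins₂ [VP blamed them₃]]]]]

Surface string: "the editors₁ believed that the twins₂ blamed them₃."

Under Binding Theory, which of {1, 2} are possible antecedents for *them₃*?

{1}

*them* is a pronoun, so Principle B applies: it must be free in its binding domain.
Binding domain of *them₃*: the embedded TP, whose subject is the twins₂.
*the editors₁* c-commands the pronoun but from outside its binding domain, and is not c-commanded by it → coindexation permitted.
*the twins₂* c-commands the pronoun within its binding domain → coindexation would violate Principle B.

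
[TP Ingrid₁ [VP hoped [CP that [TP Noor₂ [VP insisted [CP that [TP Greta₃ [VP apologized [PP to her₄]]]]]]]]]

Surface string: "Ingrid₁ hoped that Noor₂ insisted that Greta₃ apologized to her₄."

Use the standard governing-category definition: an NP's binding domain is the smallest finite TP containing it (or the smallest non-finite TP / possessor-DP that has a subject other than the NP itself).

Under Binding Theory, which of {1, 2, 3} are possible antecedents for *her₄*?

{1, 2}

*her* is a pronoun, so Principle B applies: it must be free in its binding domain.
Binding domain of *her₄*: the embedded TP, whose subject is Greta₃.
*Ingrid₁* c-commands the pronoun but from outside its binding domain, and is not c-commanded by it → coindexation permitted.
*Noor₂* c-commands the pronoun but from outside its binding domain, and is not c-commanded by it → coindexation permitted.
*Greta₃* c-commands the pronoun within its binding domain → coindexation would violate Principle B.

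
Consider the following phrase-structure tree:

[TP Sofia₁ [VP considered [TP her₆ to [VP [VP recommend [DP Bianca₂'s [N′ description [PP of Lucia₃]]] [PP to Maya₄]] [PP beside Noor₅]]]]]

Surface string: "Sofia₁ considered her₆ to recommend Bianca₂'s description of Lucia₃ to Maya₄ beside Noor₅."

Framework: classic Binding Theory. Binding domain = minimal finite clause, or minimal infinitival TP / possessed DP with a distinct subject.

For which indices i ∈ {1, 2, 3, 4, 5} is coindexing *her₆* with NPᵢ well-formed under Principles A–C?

none

*her* is a pronoun, so Principle B applies: it must be free in its binding domain.
Binding domain of *her₆*: the matrix TP, whose subject is Sofia₁.
*Sofia₁* c-commands the pronoun within its binding domain → coindexation would violate Principle B.
*Bianca₂*: the pronoun c-commands this R-expression → coindexation would violate Principle C on *Bianca₂*.
*Lucia₃*: the pronoun c-commands this R-expression → coindexation would violate Principle C on *Lucia₃*.
*Maya₄*: the pronoun c-commands this R-expression → coindexation would violate Principle C on *Maya₄*.
*Noor₅*: the pronoun c-commands this R-expression → coindexation would violate Principle C on *Noor₅*.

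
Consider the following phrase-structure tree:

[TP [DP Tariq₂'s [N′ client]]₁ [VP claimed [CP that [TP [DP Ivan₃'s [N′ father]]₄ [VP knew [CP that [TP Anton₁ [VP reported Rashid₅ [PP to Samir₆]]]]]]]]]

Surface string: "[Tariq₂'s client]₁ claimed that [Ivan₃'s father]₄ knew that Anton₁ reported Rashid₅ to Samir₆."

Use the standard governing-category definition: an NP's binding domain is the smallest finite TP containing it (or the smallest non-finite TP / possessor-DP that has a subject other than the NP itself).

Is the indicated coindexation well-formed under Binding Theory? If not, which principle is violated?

Principle C

The two coindexed NPs are *[Tariq₂'s client]₁* and *Anton₁*.
*Anton₁* is an R-expression. Principle C requires it to be free everywhere.
*[Tariq₂'s client]₁* c-commands it and carries the same index.
The R-expression is bound → Principle C violation.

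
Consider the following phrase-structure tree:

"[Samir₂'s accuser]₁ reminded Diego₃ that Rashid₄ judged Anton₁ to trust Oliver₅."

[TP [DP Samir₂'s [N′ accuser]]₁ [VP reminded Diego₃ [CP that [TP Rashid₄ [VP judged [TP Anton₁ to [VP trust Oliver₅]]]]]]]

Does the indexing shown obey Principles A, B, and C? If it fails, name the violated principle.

Principle C

The two coindexed NPs are *[Samir₂'s accuser]₁* and *Anton₁*.
*Anton₁* is an R-expression. Principle C requires it to be free everywhere.
*[Samir₂'s accuser]₁* c-commands it and carries the same index.
The R-expression is bound → Principle C violation.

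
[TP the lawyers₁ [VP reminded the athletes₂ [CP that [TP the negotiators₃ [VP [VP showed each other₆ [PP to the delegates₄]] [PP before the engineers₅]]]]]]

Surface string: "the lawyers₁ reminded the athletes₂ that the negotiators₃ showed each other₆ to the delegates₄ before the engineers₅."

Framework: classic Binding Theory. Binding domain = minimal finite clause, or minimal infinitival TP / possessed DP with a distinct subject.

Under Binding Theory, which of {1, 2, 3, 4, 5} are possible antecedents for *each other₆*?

*each other* is an anaphor, so Principle A applies: it must be bound in its binding domain.
Binding domain of *each other₆*: the embedded TP, whose subject is the negotiators₃.
*the lawyers₁* c-commands the anaphor but is outside its binding domain → cannot satisfy Principle A.
*the athletes₂* c-commands the anaphor but is outside its binding domain → cannot satisfy Principle A.
*the negotiators₃* c-commands the anaphor within its binding domain → licit binder.
*the delegates₄* does not c-command the anaphor → cannot bind it.
*the engineers₅* does not c-command the anaphor → cannot bind it.

{3}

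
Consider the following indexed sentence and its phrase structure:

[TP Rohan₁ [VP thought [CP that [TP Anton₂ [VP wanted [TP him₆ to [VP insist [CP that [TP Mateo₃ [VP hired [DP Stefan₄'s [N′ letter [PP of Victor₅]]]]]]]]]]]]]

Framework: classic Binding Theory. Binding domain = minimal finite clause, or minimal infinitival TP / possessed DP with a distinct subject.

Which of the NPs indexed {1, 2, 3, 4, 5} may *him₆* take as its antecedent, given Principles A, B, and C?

{1}

*him* is a pronoun, so Principle B applies: it must be free in its binding domain.
Binding domain of *him₆*: the embedded TP, whose subject is Anton₂.
*Rohan₁* c-commands the pronoun but from outside its binding domain, and is not c-commanded by it → coindexation permitted.
*Anton₂* c-commands the pronoun within its binding domain → coindexation would violate Principle B.
*Mateo₃*: the pronoun c-commands this R-expression → coindexation would violate Principle C on *Mateo₃*.
*Stefan₄*: the pronoun c-commands this R-expression → coindexation would violate Principle C on *Stefan₄*.
*Victor₅*: the pronoun c-commands this R-expression → coindexation would violate Principle C on *Victor₅*.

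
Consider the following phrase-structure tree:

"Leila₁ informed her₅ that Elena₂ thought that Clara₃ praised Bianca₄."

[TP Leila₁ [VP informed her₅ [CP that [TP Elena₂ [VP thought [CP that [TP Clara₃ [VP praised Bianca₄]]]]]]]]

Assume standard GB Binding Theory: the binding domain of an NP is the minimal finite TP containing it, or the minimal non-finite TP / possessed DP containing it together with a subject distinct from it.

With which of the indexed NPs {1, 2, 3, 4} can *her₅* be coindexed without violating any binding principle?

none

*her* is a pronoun, so Principle B applies: it must be free in its binding domain.
Binding domain of *her₅*: the matrix TP, whose subject is Leila₁.
*Leila₁* c-commands the pronoun within its binding domain → coindexation would violate Principle B.
*Elena₂*: the pronoun c-commands this R-expression → coindexation would violate Principle C on *Elena₂*.
*Clara₃*: the pronoun c-commands this R-expression → coindexation would violate Principle C on *Clara₃*.
*Bianca₄*: the pronoun c-commands this R-expression → coindexation would violate Principle C on *Bianca₄*.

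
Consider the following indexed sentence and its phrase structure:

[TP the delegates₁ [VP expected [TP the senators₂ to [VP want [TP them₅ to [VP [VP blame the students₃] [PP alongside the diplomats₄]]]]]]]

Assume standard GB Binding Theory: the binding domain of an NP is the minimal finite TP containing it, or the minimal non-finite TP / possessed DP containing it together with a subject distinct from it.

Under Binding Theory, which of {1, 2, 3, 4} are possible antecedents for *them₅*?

{1}

*them* is a pronoun, so Principle B applies: it must be free in its binding domain.
Binding domain of *them₅*: the embedded TP, whose subject is the senators₂.
*the delegates₁* c-commands the pronoun but from outside its binding domain, and is not c-commanded by it → coindexation permitted.
*the senators₂* c-commands the pronoun within its binding domain → coindexation would violate Principle B.
*the students₃*: the pronoun c-commands this R-expression → coindexation would violate Principle C on *the students₃*.
*the diplomats₄*: the pronoun c-commands this R-expression → coindexation would violate Principle C on *the diplomats₄*.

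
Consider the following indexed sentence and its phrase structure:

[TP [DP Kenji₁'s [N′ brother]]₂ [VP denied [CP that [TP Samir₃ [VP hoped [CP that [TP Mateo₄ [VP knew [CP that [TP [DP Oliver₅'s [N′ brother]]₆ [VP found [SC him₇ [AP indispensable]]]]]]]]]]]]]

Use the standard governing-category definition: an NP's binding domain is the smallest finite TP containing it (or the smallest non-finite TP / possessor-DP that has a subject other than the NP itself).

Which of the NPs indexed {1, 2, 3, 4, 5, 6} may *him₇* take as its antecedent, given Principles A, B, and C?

{1, 2, 3, 4, 5}

*him* is a pronoun, so Principle B applies: it must be free in its binding domain.
Binding domain of *him₇*: the embedded TP, whose subject is [Oliver₅'s brother]₆.
*Kenji₁* and the pronoun do not c-command one another → neither Principle B nor Principle C is at stake; coindexation permitted.
*[Kenji₁'s brother]₂* c-commands the pronoun but from outside its binding domain, and is not c-commanded by it → coindexation permitted.
*Samir₃* c-commands the pronoun but from outside its binding domain, and is not c-commanded by it → coindexation permitted.
*Mateo₄* c-commands the pronoun but from outside its binding domain, and is not c-commanded by it → coindexation permitted.
*Oliver₅* and the pronoun do not c-command one another → neither Principle B nor Principle C is at stake; coindexation permitted.
*[Oliver₅'s brother]₆* c-commands the pronoun within its binding domain → coindexation would violate Principle B.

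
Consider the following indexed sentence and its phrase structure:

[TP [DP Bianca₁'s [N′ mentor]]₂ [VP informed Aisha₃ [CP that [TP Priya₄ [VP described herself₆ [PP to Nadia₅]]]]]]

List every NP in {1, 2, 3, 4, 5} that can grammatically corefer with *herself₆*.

*herself* is an anaphor, so Principle A applies: it must be bound in its binding domain.
Binding domain of *herself₆*: the embedded TP, whose subject is Priya₄.
*Bianca₁* does not c-command the anaphor → cannot bind it.
*[Bianca₁'s mentor]₂* c-commands the anaphor but is outside its binding domain → cannot satisfy Principle A.
*Aisha₃* c-commands the anaphor but is outside its binding domain → cannot satisfy Principle A.
*Priya₄* c-commands the anaphor within its binding domain → licit binder.
*Nadia₅* does not c-command the anaphor → cannot bind it.

{4}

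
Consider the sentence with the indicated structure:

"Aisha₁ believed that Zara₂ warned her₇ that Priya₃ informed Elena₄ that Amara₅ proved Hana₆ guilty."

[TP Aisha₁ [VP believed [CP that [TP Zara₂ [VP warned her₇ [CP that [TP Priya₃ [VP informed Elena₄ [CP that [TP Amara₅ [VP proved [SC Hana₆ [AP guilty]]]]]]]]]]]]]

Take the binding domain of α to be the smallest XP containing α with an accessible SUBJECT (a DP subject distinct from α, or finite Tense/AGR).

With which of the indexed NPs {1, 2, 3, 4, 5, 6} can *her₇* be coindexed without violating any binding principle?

{1}

*her* is a pronoun, so Principle B applies: it must be free in its binding domain.
Binding domain of *her₇*: the embedded TP, whose subject is Zara₂.
*Aisha₁* c-commands the pronoun but from outside its binding domain, and is not c-commanded by it → coindexation permitted.
*Zara₂* c-commands the pronoun within its binding domain → coindexation would violate Principle B.
*Priya₃*: the pronoun c-commands this R-expression → coindexation would violate Principle C on *Priya₃*.
*Elena₄*: the pronoun c-commands this R-expression → coindexation would violate Principle C on *Elena₄*.
*Amara₅*: the pronoun c-commands this R-expression → coindexation would violate Principle C on *Amara₅*.
*Hana₆*: the pronoun c-commands this R-expression → coindexation would violate Principle C on *Hana₆*.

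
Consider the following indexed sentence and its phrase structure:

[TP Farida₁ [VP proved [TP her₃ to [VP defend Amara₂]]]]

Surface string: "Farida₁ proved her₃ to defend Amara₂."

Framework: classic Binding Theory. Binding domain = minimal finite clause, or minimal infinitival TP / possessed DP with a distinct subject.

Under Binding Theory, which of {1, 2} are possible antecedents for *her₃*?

none

*her* is a pronoun, so Principle B applies: it must be free in its binding domain.
Binding domain of *her₃*: the matrix TP, whose subject is Farida₁.
*Farida₁* c-commands the pronoun within its binding domain → coindexation would violate Principle B.
*Amara₂*: the pronoun c-commands this R-expression → coindexation would violate Principle C on *Amara₂*.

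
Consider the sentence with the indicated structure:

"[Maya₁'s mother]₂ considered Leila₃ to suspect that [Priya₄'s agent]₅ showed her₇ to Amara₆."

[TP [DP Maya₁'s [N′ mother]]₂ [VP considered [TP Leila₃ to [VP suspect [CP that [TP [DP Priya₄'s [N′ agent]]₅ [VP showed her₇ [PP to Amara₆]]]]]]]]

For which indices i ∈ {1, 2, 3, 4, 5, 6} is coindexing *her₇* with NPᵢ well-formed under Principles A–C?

{1, 2, 3, 4}

*her* is a pronoun, so Principle B applies: it must be free in its binding domain.
Binding domain of *her₇*: the embedded TP, whose subject is [Priya₄'s agent]₅.
*Maya₁* and the pronoun do not c-command one another → neither Principle B nor Principle C is at stake; coindexation permitted.
*[Maya₁'s mother]₂* c-commands the pronoun but from outside its binding domain, and is not c-commanded by it → coindexation permitted.
*Leila₃* c-commands the pronoun but from outside its binding domain, and is not c-commanded by it → coindexation permitted.
*Priya₄* and the pronoun do not c-command one another → neither Principle B nor Principle C is at stake; coindexation permitted.
*[Priya₄'s agent]₅* c-commands the pronoun within its binding domain → coindexation would violate Principle B.
*Amara₆*: the pronoun c-commands this R-expression → coindexation would violate Principle C on *Amara₆*.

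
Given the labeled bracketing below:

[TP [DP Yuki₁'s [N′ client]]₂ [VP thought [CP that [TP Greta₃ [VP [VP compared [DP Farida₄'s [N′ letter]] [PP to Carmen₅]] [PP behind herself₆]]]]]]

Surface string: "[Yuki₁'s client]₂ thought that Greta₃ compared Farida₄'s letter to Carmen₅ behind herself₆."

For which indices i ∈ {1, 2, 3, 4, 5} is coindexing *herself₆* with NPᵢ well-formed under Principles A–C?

{3}

*herself* is an anaphor, so Principle A applies: it must be bound in its binding domain.
Binding domain of *herself₆*: the embedded TP, whose subject is Greta₃.
*Yuki₁* does not c-command the anaphor → cannot bind it.
*[Yuki₁'s client]₂* c-commands the anaphor but is outside its binding domain → cannot satisfy Principle A.
*Greta₃* c-commands the anaphor within its binding domain → licit binder.
*Farida₄* does not c-command the anaphor → cannot bind it.
*Carmen₅* does not c-command the anaphor → cannot bind it.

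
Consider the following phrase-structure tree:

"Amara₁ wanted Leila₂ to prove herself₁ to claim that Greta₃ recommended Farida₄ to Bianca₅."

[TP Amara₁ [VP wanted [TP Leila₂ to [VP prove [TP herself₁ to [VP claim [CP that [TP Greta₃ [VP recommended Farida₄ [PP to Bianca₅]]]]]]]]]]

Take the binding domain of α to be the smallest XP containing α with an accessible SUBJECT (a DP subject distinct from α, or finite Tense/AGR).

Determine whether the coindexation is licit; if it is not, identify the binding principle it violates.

The two coindexed NPs are *Amara₁* and *herself₁*.
*herself₁* is an anaphor. Principle A requires it to be bound within its binding domain — the embedded TP, whose subject is Leila₂.
Within that domain it is c-commanded by *Leila₂*, which does not share its index.
*Amara₁* does c-command the anaphor, but from outside its binding domain.
The anaphor is unbound in its domain → Principle A violation.

Principle A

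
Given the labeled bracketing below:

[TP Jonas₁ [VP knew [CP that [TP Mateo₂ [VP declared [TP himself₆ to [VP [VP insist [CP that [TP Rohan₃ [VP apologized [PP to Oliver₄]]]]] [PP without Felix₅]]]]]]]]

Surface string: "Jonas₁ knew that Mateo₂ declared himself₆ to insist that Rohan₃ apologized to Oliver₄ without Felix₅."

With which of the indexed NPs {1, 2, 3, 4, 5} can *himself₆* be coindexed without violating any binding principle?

{2}

*himself* is an anaphor, so Principle A applies: it must be bound in its binding domain.
Binding domain of *himself₆*: the embedded TP, whose subject is Mateo₂.
*Jonas₁* c-commands the anaphor but is outside its binding domain → cannot satisfy Principle A.
*Mateo₂* c-commands the anaphor within its binding domain → licit binder.
*Rohan₃* does not c-command the anaphor → cannot bind it.
*Oliver₄* does not c-command the anaphor → cannot bind it.
*Felix₅* does not c-command the anaphor → cannot bind it.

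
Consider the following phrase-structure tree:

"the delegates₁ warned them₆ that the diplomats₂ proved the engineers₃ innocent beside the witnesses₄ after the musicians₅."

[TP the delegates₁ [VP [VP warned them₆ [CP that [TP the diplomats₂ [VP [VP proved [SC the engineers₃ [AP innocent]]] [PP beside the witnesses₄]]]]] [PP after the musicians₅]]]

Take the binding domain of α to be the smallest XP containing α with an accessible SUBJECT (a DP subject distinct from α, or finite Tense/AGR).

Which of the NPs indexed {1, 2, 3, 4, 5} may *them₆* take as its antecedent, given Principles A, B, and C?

{5}

*them* is a pronoun, so Principle B applies: it must be free in its binding domain.
Binding domain of *them₆*: the matrix TP, whose subject is the delegates₁.
*the delegates₁* c-commands the pronoun within its binding domain → coindexation would violate Principle B.
*the diplomats₂*: the pronoun c-commands this R-expression → coindexation would violate Principle C on *the diplomats₂*.
*the engineers₃*: the pronoun c-commands this R-expression → coindexation would violate Principle C on *the engineers₃*.
*the witnesses₄*: the pronoun c-commands this R-expression → coindexation would violate Principle C on *the witnesses₄*.
*the musicians₅* and the pronoun do not c-command one another → neither Principle B nor Principle C is at stake; coindexation permitted.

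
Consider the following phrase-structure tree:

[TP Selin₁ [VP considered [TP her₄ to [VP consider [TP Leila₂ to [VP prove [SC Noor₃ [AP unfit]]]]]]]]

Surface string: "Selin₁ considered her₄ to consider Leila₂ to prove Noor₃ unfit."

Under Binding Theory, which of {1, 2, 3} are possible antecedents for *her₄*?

*her* is a pronoun, so Principle B applies: it must be free in its binding domain.
Binding domain of *her₄*: the matrix TP, whose subject is Selin₁.
*Selin₁* c-commands the pronoun within its binding domain → coindexation would violate Principle B.
*Leila₂*: the pronoun c-commands this R-expression → coindexation would violate Principle C on *Leila₂*.
*Noor₃*: the pronoun c-commands this R-expression → coindexation would violate Principle C on *Noor₃*.

none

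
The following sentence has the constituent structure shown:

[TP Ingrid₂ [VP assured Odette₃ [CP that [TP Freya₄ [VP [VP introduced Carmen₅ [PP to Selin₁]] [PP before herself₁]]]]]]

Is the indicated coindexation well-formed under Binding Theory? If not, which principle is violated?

Principle A

The two coindexed NPs are *Selin₁* and *herself₁*.
*herself₁* is an anaphor. Principle A requires it to be bound within its binding domain — the embedded TP, whose subject is Freya₄.
Within that domain it is c-commanded by *Freya₄*, which does not share its index.
*Selin₁* does not c-command the anaphor at all.
The anaphor is unbound in its domain → Principle A violation.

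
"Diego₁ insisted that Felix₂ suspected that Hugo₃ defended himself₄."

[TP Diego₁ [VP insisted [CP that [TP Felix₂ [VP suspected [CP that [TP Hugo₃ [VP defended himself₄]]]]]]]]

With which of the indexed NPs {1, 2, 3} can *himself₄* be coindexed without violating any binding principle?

*himself* is an anaphor, so Principle A applies: it must be bound in its binding domain.
Binding domain of *himself₄*: the embedded TP, whose subject is Hugo₃.
*Diego₁* c-commands the anaphor but is outside its binding domain → cannot satisfy Principle A.
*Felix₂* c-commands the anaphor but is outside its binding domain → cannot satisfy Principle A.
*Hugo₃* c-commands the anaphor within its binding domain → licit binder.

{3}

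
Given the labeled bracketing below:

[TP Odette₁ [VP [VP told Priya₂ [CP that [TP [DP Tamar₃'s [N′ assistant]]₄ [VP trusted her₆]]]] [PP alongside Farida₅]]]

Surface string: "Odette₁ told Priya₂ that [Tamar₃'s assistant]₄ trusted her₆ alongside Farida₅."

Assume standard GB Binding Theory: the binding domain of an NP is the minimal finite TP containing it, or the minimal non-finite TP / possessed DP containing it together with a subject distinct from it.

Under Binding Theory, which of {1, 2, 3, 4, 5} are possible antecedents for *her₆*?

{1, 2, 3, 5}

*her* is a pronoun, so Principle B applies: it must be free in its binding domain.
Binding domain of *her₆*: the embedded TP, whose subject is [Tamar₃'s assistant]₄.
*Odette₁* c-commands the pronoun but from outside its binding domain, and is not c-commanded by it → coindexation permitted.
*Priya₂* c-commands the pronoun but from outside its binding domain, and is not c-commanded by it → coindexation permitted.
*Tamar₃* and the pronoun do not c-command one another → neither Principle B nor Principle C is at stake; coindexation permitted.
*[Tamar₃'s assistant]₄* c-commands the pronoun within its binding domain → coindexation would violate Principle B.
*Farida₅* and the pronoun do not c-command one another → neither Principle B nor Principle C is at stake; coindexation permitted.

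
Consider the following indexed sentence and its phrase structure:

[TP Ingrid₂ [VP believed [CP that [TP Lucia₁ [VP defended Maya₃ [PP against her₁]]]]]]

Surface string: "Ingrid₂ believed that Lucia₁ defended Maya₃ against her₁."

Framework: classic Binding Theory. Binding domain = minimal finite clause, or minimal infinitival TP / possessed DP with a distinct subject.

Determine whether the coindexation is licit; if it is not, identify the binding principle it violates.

The two coindexed NPs are *Lucia₁* and *her₁*.
*her₁* is a pronoun. Its binding domain is the embedded TP, whose subject is Lucia₁.
*Lucia₁* c-commands it within that domain and carries the same index.
The pronoun is locally bound → Principle B violation.

Principle B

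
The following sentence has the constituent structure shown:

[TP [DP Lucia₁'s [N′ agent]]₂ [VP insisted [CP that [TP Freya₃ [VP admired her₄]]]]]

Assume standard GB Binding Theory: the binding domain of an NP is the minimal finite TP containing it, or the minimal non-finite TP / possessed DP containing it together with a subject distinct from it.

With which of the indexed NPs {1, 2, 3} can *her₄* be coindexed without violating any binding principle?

{1, 2}

*her* is a pronoun, so Principle B applies: it must be free in its binding domain.
Binding domain of *her₄*: the embedded TP, whose subject is Freya₃.
*Lucia₁* and the pronoun do not c-command one another → neither Principle B nor Principle C is at stake; coindexation permitted.
*[Lucia₁'s agent]₂* c-commands the pronoun but from outside its binding domain, and is not c-commanded by it → coindexation permitted.
*Freya₃* c-commands the pronoun within its binding domain → coindexation would violate Principle B.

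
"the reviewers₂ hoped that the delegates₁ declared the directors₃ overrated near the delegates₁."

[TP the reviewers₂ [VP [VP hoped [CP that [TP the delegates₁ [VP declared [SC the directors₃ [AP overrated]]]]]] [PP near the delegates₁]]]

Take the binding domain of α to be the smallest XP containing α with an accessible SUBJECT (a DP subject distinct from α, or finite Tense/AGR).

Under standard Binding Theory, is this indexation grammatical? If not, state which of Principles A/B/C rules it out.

The two coindexed NPs are *the delegates₁* and *the delegates₁*.
*the delegates₁* is an R-expression; no coindexed NP c-commands it, so Principle C holds.
*the delegates₁* is an R-expression; *the delegates₁* does not c-command it, and no other NP shares its index, so Principle C is satisfied.
All principles are respected.

grammatical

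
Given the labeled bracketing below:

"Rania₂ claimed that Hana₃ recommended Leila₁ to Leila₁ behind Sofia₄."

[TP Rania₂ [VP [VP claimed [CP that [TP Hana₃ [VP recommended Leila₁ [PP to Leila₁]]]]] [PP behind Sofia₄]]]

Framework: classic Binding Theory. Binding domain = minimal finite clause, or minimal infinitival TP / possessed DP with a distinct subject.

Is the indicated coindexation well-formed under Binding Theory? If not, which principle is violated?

Principle C

The two coindexed NPs are *Leila₁* (the higher occurrence) and *Leila₁* (the lower occurrence).
*Leila₁* (the lower occurrence) is an R-expression. Principle C requires it to be free everywhere.
*Leila₁* (the higher occurrence) c-commands it and carries the same index.
The R-expression is bound → Principle C violation.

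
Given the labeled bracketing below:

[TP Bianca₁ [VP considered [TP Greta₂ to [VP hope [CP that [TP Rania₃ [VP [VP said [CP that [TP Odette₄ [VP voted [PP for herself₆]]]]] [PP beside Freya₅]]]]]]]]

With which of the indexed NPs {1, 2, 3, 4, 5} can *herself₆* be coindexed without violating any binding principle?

{4}

*herself* is an anaphor, so Principle A applies: it must be bound in its binding domain.
Binding domain of *herself₆*: the embedded TP, whose subject is Odette₄.
*Bianca₁* c-commands the anaphor but is outside its binding domain → cannot satisfy Principle A.
*Greta₂* c-commands the anaphor but is outside its binding domain → cannot satisfy Principle A.
*Rania₃* c-commands the anaphor but is outside its binding domain → cannot satisfy Principle A.
*Odette₄* c-commands the anaphor within its binding domain → licit binder.
*Freya₅* does not c-command the anaphor → cannot bind it.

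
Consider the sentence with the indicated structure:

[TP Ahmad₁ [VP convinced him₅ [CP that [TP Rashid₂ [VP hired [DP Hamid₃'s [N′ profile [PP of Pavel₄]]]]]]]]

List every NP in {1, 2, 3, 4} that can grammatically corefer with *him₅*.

*him* is a pronoun, so Principle B applies: it must be free in its binding domain.
Binding domain of *him₅*: the matrix TP, whose subject is Ahmad₁.
*Ahmad₁* c-commands the pronoun within its binding domain → coindexation would violate Principle B.
*Rashid₂*: the pronoun c-commands this R-expression → coindexation would violate Principle C on *Rashid₂*.
*Hamid₃*: the pronoun c-commands this R-expression → coindexation would violate Principle C on *Hamid₃*.
*Pavel₄*: the pronoun c-commands this R-expression → coindexation would violate Principle C on *Pavel₄*.

none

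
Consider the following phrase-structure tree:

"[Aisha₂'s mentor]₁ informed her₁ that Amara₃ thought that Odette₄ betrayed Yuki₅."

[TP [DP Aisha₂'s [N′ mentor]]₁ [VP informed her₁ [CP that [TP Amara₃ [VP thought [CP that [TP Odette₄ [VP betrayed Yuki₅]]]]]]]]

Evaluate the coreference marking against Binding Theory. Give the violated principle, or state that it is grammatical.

The two coindexed NPs are *[Aisha₂'s mentor]₁* and *her₁*.
*her₁* is a pronoun. Its binding domain is the matrix TP, whose subject is [Aisha₂'s mentor]₁.
*[Aisha₂'s mentor]₁* c-commands it within that domain and carries the same index.
The pronoun is locally bound → Principle B violation.

Principle B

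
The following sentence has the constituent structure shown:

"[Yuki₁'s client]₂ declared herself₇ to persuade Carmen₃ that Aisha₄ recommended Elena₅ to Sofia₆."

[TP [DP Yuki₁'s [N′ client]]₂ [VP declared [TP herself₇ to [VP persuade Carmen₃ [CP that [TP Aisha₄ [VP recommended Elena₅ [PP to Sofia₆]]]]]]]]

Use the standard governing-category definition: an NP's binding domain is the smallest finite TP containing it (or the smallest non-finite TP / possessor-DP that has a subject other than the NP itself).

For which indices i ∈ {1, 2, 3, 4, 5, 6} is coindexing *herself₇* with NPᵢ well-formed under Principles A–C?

*herself* is an anaphor, so Principle A applies: it must be bound in its binding domain.
Binding domain of *herself₇*: the matrix TP, whose subject is [Yuki₁'s client]₂.
*Yuki₁* does not c-command the anaphor → cannot bind it.
*[Yuki₁'s client]₂* c-commands the anaphor within its binding domain → licit binder.
*Carmen₃* does not c-command the anaphor → cannot bind it.
*Aisha₄* does not c-command the anaphor → cannot bind it.
*Elena₅* does not c-command the anaphor → cannot bind it.
*Sofia₆* does not c-command the anaphor → cannot bind it.

{2}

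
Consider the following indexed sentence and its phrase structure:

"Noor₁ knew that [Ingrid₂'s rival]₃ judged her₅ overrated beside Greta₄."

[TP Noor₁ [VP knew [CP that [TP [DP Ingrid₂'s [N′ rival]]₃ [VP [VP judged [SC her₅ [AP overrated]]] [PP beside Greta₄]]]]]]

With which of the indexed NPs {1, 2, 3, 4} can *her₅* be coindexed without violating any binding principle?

{1, 2, 4}

*her* is a pronoun, so Principle B applies: it must be free in its binding domain.
Binding domain of *her₅*: the embedded TP, whose subject is [Ingrid₂'s rival]₃.
*Noor₁* c-commands the pronoun but from outside its binding domain, and is not c-commanded by it → coindexation permitted.
*Ingrid₂* and the pronoun do not c-command one another → neither Principle B nor Principle C is at stake; coindexation permitted.
*[Ingrid₂'s rival]₃* c-commands the pronoun within its binding domain → coindexation would violate Principle B.
*Greta₄* and the pronoun do not c-command one another → neither Principle B nor Principle C is at stake; coindexation permitted.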